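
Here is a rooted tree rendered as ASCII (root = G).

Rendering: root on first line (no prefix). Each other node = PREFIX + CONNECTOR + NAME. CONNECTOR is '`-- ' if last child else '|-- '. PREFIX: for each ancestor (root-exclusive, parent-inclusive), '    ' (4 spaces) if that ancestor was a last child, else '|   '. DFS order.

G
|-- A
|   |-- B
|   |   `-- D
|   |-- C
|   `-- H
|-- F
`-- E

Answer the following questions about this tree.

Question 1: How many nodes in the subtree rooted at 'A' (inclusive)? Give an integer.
Answer: 5

Derivation:
Subtree rooted at A contains: A, B, C, D, H
Count = 5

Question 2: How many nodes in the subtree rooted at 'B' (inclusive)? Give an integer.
Answer: 2

Derivation:
Subtree rooted at B contains: B, D
Count = 2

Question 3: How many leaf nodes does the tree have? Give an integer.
Leaves (nodes with no children): C, D, E, F, H

Answer: 5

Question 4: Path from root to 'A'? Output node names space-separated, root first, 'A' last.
Answer: G A

Derivation:
Walk down from root: G -> A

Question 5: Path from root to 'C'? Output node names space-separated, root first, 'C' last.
Walk down from root: G -> A -> C

Answer: G A C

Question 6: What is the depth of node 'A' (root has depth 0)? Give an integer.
Answer: 1

Derivation:
Path from root to A: G -> A
Depth = number of edges = 1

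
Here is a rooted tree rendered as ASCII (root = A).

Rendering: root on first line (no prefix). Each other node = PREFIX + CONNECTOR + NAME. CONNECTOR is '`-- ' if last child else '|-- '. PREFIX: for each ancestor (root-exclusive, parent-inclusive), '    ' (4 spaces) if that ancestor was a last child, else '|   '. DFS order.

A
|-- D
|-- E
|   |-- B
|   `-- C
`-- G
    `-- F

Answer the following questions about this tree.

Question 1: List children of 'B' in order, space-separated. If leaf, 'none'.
Node B's children (from adjacency): (leaf)

Answer: none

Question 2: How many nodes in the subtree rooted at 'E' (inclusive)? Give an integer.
Answer: 3

Derivation:
Subtree rooted at E contains: B, C, E
Count = 3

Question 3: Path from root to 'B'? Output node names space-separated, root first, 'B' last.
Walk down from root: A -> E -> B

Answer: A E B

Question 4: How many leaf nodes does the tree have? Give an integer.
Answer: 4

Derivation:
Leaves (nodes with no children): B, C, D, F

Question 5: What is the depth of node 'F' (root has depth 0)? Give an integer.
Path from root to F: A -> G -> F
Depth = number of edges = 2

Answer: 2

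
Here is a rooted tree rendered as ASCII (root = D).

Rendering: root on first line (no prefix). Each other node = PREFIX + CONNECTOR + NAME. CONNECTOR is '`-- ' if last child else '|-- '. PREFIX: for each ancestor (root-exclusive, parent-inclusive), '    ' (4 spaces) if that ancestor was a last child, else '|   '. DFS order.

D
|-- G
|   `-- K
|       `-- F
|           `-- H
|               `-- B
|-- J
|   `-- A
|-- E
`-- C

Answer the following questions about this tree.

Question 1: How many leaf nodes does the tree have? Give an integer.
Answer: 4

Derivation:
Leaves (nodes with no children): A, B, C, E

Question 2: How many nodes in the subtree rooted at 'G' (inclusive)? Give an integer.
Subtree rooted at G contains: B, F, G, H, K
Count = 5

Answer: 5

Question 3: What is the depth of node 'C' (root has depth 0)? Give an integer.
Answer: 1

Derivation:
Path from root to C: D -> C
Depth = number of edges = 1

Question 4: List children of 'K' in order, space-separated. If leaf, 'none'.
Node K's children (from adjacency): F

Answer: F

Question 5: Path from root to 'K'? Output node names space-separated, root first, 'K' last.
Answer: D G K

Derivation:
Walk down from root: D -> G -> K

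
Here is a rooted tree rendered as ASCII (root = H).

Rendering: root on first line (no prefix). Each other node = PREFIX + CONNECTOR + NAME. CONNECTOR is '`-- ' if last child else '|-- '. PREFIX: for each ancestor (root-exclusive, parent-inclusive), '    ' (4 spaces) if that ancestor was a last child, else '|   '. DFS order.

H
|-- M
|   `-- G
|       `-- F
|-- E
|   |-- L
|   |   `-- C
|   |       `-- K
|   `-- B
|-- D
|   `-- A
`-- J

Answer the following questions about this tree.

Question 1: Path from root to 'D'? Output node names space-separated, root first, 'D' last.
Walk down from root: H -> D

Answer: H D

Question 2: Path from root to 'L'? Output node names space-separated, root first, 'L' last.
Answer: H E L

Derivation:
Walk down from root: H -> E -> L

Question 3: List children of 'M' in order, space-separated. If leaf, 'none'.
Node M's children (from adjacency): G

Answer: G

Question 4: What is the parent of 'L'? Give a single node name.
Answer: E

Derivation:
Scan adjacency: L appears as child of E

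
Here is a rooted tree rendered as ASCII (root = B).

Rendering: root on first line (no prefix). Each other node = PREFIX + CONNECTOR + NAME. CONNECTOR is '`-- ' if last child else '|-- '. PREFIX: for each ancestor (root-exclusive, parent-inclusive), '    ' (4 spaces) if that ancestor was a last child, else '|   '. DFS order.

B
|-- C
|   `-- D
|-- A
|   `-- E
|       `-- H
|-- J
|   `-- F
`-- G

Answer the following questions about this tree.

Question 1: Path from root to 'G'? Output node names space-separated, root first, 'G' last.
Answer: B G

Derivation:
Walk down from root: B -> G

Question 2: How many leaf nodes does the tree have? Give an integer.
Answer: 4

Derivation:
Leaves (nodes with no children): D, F, G, H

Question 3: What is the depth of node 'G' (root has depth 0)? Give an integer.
Path from root to G: B -> G
Depth = number of edges = 1

Answer: 1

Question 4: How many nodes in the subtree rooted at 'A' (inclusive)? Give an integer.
Answer: 3

Derivation:
Subtree rooted at A contains: A, E, H
Count = 3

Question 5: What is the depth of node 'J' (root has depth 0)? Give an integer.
Answer: 1

Derivation:
Path from root to J: B -> J
Depth = number of edges = 1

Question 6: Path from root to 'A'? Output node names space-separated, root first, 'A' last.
Walk down from root: B -> A

Answer: B A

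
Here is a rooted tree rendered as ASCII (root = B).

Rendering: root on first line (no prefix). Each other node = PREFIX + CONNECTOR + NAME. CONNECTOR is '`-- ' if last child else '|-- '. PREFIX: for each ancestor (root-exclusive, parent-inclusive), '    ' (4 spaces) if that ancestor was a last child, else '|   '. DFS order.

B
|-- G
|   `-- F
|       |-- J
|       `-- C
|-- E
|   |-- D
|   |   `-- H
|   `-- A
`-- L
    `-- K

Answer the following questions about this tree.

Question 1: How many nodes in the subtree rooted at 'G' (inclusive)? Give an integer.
Subtree rooted at G contains: C, F, G, J
Count = 4

Answer: 4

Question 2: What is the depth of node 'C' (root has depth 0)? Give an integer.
Answer: 3

Derivation:
Path from root to C: B -> G -> F -> C
Depth = number of edges = 3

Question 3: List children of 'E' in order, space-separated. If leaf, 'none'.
Answer: D A

Derivation:
Node E's children (from adjacency): D, A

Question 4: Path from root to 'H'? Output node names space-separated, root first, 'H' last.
Walk down from root: B -> E -> D -> H

Answer: B E D H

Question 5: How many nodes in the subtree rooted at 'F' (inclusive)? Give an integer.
Answer: 3

Derivation:
Subtree rooted at F contains: C, F, J
Count = 3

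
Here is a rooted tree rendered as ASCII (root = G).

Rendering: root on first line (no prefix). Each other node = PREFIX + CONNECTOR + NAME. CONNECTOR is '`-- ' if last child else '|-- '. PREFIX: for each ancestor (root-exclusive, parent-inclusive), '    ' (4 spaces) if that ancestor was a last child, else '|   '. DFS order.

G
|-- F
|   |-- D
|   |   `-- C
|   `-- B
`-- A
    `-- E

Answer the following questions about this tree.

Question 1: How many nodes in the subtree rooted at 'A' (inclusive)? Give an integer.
Answer: 2

Derivation:
Subtree rooted at A contains: A, E
Count = 2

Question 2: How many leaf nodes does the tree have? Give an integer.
Leaves (nodes with no children): B, C, E

Answer: 3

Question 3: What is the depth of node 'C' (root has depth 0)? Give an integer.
Answer: 3

Derivation:
Path from root to C: G -> F -> D -> C
Depth = number of edges = 3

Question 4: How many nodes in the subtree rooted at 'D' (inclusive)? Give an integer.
Answer: 2

Derivation:
Subtree rooted at D contains: C, D
Count = 2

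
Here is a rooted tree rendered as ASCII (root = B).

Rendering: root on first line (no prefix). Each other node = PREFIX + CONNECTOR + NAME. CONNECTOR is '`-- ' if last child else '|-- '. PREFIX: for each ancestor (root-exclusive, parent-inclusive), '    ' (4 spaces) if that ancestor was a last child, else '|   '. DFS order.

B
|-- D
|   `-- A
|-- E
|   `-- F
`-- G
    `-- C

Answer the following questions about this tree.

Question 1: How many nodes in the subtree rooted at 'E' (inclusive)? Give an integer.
Subtree rooted at E contains: E, F
Count = 2

Answer: 2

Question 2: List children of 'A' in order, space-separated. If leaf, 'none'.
Node A's children (from adjacency): (leaf)

Answer: none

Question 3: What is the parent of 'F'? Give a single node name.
Scan adjacency: F appears as child of E

Answer: E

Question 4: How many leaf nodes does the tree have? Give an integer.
Leaves (nodes with no children): A, C, F

Answer: 3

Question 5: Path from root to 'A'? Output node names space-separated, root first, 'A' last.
Walk down from root: B -> D -> A

Answer: B D A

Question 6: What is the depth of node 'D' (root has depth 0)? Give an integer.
Path from root to D: B -> D
Depth = number of edges = 1

Answer: 1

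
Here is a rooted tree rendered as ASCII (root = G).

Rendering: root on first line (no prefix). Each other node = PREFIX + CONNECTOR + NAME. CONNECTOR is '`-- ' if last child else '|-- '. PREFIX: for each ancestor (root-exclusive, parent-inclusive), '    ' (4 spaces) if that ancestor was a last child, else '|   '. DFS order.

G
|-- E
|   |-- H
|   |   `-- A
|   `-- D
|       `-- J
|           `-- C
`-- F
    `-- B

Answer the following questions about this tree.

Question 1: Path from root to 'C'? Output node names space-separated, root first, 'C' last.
Walk down from root: G -> E -> D -> J -> C

Answer: G E D J C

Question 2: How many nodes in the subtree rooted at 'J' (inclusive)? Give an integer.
Answer: 2

Derivation:
Subtree rooted at J contains: C, J
Count = 2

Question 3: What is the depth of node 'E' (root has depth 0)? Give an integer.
Path from root to E: G -> E
Depth = number of edges = 1

Answer: 1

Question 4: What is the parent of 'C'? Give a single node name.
Scan adjacency: C appears as child of J

Answer: J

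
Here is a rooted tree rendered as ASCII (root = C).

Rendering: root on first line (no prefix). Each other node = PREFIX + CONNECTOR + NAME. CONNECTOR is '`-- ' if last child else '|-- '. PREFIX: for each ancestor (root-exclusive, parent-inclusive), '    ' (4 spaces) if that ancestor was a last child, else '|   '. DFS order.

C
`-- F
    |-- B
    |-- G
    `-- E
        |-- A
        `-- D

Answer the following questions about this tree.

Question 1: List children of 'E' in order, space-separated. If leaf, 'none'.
Answer: A D

Derivation:
Node E's children (from adjacency): A, D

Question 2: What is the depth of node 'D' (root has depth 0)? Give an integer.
Answer: 3

Derivation:
Path from root to D: C -> F -> E -> D
Depth = number of edges = 3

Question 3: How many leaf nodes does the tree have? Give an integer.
Leaves (nodes with no children): A, B, D, G

Answer: 4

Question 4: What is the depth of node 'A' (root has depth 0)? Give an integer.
Answer: 3

Derivation:
Path from root to A: C -> F -> E -> A
Depth = number of edges = 3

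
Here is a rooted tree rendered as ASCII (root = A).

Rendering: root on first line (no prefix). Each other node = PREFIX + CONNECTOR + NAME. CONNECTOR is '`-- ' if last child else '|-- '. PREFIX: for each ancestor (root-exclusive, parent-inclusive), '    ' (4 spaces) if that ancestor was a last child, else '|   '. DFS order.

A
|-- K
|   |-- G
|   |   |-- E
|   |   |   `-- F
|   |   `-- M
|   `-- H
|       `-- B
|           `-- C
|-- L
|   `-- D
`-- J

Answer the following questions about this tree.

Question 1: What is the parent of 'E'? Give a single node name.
Answer: G

Derivation:
Scan adjacency: E appears as child of G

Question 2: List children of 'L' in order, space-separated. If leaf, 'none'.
Node L's children (from adjacency): D

Answer: D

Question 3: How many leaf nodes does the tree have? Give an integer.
Answer: 5

Derivation:
Leaves (nodes with no children): C, D, F, J, M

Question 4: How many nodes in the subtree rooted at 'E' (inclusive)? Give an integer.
Answer: 2

Derivation:
Subtree rooted at E contains: E, F
Count = 2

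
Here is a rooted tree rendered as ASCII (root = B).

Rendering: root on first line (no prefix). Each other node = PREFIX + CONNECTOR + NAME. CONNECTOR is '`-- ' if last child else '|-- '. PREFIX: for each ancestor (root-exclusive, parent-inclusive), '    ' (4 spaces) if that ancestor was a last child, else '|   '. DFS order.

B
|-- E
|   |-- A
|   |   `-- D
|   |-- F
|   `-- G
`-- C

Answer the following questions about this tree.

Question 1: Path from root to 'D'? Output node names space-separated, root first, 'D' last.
Answer: B E A D

Derivation:
Walk down from root: B -> E -> A -> D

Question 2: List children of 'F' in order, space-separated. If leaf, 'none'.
Node F's children (from adjacency): (leaf)

Answer: none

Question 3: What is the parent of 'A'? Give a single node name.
Scan adjacency: A appears as child of E

Answer: E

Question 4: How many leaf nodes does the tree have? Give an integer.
Answer: 4

Derivation:
Leaves (nodes with no children): C, D, F, G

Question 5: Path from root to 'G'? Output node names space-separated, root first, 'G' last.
Answer: B E G

Derivation:
Walk down from root: B -> E -> G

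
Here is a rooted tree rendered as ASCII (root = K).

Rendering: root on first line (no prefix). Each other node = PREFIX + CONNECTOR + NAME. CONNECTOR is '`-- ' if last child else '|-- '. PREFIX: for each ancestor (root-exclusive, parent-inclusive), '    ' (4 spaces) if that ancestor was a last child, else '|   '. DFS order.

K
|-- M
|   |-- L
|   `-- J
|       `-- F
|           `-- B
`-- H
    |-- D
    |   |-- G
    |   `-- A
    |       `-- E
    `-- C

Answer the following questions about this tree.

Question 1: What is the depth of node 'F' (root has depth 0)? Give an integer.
Path from root to F: K -> M -> J -> F
Depth = number of edges = 3

Answer: 3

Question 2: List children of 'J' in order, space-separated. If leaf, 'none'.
Answer: F

Derivation:
Node J's children (from adjacency): F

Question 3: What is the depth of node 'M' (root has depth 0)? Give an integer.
Answer: 1

Derivation:
Path from root to M: K -> M
Depth = number of edges = 1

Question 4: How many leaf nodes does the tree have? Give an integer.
Leaves (nodes with no children): B, C, E, G, L

Answer: 5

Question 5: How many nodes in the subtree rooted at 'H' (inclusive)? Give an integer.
Subtree rooted at H contains: A, C, D, E, G, H
Count = 6

Answer: 6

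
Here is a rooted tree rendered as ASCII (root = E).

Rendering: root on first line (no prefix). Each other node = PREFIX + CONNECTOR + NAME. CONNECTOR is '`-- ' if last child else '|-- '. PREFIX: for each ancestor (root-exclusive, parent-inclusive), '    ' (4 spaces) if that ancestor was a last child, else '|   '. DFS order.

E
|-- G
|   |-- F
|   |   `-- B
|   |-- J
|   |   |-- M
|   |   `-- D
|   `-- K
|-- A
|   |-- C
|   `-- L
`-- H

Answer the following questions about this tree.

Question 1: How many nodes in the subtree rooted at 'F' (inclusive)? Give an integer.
Subtree rooted at F contains: B, F
Count = 2

Answer: 2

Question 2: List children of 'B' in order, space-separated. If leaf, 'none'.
Answer: none

Derivation:
Node B's children (from adjacency): (leaf)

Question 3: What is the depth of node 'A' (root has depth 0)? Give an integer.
Path from root to A: E -> A
Depth = number of edges = 1

Answer: 1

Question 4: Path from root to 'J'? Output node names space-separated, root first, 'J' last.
Walk down from root: E -> G -> J

Answer: E G J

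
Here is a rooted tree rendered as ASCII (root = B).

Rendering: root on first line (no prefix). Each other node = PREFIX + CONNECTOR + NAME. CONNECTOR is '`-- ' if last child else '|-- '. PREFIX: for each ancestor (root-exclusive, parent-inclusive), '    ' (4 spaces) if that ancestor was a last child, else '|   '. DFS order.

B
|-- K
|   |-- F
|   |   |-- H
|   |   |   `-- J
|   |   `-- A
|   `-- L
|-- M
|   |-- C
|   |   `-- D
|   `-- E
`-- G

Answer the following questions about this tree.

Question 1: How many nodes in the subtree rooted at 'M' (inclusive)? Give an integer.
Answer: 4

Derivation:
Subtree rooted at M contains: C, D, E, M
Count = 4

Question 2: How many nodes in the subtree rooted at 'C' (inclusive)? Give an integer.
Answer: 2

Derivation:
Subtree rooted at C contains: C, D
Count = 2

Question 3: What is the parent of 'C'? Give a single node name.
Scan adjacency: C appears as child of M

Answer: M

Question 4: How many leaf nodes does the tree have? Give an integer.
Answer: 6

Derivation:
Leaves (nodes with no children): A, D, E, G, J, L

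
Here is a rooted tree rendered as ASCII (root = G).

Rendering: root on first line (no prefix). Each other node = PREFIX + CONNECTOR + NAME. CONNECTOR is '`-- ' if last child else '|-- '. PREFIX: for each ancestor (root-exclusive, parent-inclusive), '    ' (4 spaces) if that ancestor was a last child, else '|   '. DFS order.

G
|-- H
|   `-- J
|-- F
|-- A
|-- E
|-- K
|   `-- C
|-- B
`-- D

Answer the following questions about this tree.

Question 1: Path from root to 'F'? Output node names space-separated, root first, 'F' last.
Walk down from root: G -> F

Answer: G F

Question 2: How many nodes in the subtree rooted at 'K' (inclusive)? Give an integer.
Answer: 2

Derivation:
Subtree rooted at K contains: C, K
Count = 2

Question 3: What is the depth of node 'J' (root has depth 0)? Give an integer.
Path from root to J: G -> H -> J
Depth = number of edges = 2

Answer: 2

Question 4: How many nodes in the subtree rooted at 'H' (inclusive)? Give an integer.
Subtree rooted at H contains: H, J
Count = 2

Answer: 2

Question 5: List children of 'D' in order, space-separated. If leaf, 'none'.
Node D's children (from adjacency): (leaf)

Answer: none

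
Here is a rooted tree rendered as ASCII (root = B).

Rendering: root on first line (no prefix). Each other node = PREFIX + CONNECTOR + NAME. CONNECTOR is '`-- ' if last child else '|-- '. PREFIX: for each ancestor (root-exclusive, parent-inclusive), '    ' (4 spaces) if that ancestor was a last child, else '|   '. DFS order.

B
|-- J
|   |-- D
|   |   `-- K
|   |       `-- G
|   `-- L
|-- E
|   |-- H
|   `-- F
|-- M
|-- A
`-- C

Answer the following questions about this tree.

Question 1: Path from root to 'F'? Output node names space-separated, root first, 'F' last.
Answer: B E F

Derivation:
Walk down from root: B -> E -> F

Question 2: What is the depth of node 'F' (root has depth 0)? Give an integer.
Answer: 2

Derivation:
Path from root to F: B -> E -> F
Depth = number of edges = 2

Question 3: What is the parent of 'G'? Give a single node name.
Answer: K

Derivation:
Scan adjacency: G appears as child of K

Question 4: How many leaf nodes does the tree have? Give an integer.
Answer: 7

Derivation:
Leaves (nodes with no children): A, C, F, G, H, L, M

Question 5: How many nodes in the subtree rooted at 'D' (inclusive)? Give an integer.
Subtree rooted at D contains: D, G, K
Count = 3

Answer: 3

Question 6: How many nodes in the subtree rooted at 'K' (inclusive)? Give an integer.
Answer: 2

Derivation:
Subtree rooted at K contains: G, K
Count = 2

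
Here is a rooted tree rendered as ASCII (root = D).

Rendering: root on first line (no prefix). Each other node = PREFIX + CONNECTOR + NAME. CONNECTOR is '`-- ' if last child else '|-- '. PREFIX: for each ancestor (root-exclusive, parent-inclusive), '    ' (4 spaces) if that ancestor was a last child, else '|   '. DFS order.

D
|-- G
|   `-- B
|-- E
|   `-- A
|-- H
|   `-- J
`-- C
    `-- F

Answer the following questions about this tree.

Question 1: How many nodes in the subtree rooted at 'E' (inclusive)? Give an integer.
Answer: 2

Derivation:
Subtree rooted at E contains: A, E
Count = 2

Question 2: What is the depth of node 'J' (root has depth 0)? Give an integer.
Path from root to J: D -> H -> J
Depth = number of edges = 2

Answer: 2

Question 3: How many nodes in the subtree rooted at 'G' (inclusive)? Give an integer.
Subtree rooted at G contains: B, G
Count = 2

Answer: 2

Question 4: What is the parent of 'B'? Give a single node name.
Scan adjacency: B appears as child of G

Answer: G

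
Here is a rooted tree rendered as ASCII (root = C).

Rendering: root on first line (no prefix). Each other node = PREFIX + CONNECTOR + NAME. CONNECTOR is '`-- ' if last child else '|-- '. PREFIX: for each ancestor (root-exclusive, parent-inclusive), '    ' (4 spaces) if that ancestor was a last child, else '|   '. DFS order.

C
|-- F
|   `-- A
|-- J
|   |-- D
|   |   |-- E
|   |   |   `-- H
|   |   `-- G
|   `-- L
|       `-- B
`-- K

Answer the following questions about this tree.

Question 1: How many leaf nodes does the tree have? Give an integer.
Leaves (nodes with no children): A, B, G, H, K

Answer: 5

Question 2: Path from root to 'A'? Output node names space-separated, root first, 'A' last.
Walk down from root: C -> F -> A

Answer: C F A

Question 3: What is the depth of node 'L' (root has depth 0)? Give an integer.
Answer: 2

Derivation:
Path from root to L: C -> J -> L
Depth = number of edges = 2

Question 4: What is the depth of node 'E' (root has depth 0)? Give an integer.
Answer: 3

Derivation:
Path from root to E: C -> J -> D -> E
Depth = number of edges = 3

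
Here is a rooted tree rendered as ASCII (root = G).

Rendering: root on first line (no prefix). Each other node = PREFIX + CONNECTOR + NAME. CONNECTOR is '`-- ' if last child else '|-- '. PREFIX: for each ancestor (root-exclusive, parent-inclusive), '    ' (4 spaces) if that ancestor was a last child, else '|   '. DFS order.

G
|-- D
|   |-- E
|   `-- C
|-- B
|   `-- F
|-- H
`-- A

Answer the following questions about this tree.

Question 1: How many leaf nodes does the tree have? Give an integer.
Answer: 5

Derivation:
Leaves (nodes with no children): A, C, E, F, H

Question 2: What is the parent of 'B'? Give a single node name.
Answer: G

Derivation:
Scan adjacency: B appears as child of G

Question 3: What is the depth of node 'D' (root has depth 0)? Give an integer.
Path from root to D: G -> D
Depth = number of edges = 1

Answer: 1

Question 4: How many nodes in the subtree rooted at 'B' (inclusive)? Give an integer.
Answer: 2

Derivation:
Subtree rooted at B contains: B, F
Count = 2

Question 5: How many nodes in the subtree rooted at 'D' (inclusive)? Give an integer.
Subtree rooted at D contains: C, D, E
Count = 3

Answer: 3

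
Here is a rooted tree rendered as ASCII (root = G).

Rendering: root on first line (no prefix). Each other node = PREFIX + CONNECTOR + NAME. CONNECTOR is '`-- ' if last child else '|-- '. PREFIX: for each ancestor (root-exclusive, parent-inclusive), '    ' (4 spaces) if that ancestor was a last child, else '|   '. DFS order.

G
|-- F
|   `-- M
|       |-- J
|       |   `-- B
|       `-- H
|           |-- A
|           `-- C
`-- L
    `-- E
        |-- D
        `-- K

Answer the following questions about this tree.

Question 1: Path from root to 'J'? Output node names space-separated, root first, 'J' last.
Answer: G F M J

Derivation:
Walk down from root: G -> F -> M -> J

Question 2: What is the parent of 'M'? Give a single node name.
Scan adjacency: M appears as child of F

Answer: F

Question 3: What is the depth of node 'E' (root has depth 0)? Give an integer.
Path from root to E: G -> L -> E
Depth = number of edges = 2

Answer: 2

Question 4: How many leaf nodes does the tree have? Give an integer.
Answer: 5

Derivation:
Leaves (nodes with no children): A, B, C, D, K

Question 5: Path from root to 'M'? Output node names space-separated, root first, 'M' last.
Answer: G F M

Derivation:
Walk down from root: G -> F -> M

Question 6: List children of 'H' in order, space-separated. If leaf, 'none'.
Answer: A C

Derivation:
Node H's children (from adjacency): A, C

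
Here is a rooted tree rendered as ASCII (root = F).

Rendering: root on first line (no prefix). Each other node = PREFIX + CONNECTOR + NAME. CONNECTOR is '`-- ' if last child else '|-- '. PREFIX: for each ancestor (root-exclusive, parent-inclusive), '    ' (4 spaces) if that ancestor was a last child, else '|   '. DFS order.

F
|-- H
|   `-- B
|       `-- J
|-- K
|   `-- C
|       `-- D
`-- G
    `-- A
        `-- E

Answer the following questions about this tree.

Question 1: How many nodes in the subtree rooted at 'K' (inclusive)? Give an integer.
Subtree rooted at K contains: C, D, K
Count = 3

Answer: 3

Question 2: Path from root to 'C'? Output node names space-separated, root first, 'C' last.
Walk down from root: F -> K -> C

Answer: F K C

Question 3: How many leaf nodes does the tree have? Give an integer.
Answer: 3

Derivation:
Leaves (nodes with no children): D, E, J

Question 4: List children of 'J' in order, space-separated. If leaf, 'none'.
Answer: none

Derivation:
Node J's children (from adjacency): (leaf)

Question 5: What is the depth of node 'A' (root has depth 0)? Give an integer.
Path from root to A: F -> G -> A
Depth = number of edges = 2

Answer: 2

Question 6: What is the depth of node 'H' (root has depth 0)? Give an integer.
Path from root to H: F -> H
Depth = number of edges = 1

Answer: 1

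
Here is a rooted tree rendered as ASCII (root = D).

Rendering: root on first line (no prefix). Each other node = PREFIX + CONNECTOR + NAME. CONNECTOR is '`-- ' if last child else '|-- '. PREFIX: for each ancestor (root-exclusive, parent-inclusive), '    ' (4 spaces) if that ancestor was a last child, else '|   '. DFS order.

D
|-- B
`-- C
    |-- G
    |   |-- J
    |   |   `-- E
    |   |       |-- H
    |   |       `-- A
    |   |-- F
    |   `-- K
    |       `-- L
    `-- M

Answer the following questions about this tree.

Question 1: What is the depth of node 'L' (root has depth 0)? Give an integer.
Path from root to L: D -> C -> G -> K -> L
Depth = number of edges = 4

Answer: 4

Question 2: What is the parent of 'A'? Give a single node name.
Scan adjacency: A appears as child of E

Answer: E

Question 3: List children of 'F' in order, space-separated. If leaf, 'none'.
Answer: none

Derivation:
Node F's children (from adjacency): (leaf)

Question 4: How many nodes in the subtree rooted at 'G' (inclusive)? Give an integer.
Answer: 8

Derivation:
Subtree rooted at G contains: A, E, F, G, H, J, K, L
Count = 8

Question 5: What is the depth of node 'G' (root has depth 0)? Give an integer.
Path from root to G: D -> C -> G
Depth = number of edges = 2

Answer: 2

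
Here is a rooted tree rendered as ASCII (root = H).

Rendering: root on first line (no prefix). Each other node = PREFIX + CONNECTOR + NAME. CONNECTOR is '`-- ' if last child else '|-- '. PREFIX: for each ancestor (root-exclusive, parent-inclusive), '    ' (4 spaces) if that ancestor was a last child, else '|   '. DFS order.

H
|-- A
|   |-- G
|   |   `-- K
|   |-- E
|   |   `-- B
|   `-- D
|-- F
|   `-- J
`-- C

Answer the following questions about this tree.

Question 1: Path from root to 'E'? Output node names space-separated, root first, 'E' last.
Answer: H A E

Derivation:
Walk down from root: H -> A -> E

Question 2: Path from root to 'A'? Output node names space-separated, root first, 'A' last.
Walk down from root: H -> A

Answer: H A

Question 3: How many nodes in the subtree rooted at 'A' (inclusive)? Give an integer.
Subtree rooted at A contains: A, B, D, E, G, K
Count = 6

Answer: 6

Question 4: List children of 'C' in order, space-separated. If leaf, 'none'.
Answer: none

Derivation:
Node C's children (from adjacency): (leaf)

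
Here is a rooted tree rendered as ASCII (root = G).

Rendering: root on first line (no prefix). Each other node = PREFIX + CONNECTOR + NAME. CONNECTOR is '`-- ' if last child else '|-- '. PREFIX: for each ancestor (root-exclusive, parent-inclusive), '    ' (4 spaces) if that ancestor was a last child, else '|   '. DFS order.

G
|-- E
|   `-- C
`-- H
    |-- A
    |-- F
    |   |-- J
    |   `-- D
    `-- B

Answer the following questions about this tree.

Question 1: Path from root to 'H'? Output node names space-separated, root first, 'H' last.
Answer: G H

Derivation:
Walk down from root: G -> H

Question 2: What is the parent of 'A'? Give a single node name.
Scan adjacency: A appears as child of H

Answer: H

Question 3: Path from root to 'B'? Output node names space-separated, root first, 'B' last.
Walk down from root: G -> H -> B

Answer: G H B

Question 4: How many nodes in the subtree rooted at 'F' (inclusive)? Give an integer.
Answer: 3

Derivation:
Subtree rooted at F contains: D, F, J
Count = 3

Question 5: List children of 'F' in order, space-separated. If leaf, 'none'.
Node F's children (from adjacency): J, D

Answer: J D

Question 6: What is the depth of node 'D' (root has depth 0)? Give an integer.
Answer: 3

Derivation:
Path from root to D: G -> H -> F -> D
Depth = number of edges = 3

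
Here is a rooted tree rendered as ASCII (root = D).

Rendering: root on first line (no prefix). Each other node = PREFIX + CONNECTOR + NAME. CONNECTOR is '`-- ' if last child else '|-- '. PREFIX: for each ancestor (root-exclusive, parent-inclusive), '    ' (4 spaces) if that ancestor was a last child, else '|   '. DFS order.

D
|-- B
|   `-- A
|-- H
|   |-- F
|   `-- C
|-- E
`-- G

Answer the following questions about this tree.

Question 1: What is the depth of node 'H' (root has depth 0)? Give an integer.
Answer: 1

Derivation:
Path from root to H: D -> H
Depth = number of edges = 1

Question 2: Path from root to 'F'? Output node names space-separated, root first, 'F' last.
Answer: D H F

Derivation:
Walk down from root: D -> H -> F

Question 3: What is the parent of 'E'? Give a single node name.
Answer: D

Derivation:
Scan adjacency: E appears as child of D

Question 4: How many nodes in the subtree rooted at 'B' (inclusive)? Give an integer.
Answer: 2

Derivation:
Subtree rooted at B contains: A, B
Count = 2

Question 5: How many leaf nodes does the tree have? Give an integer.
Answer: 5

Derivation:
Leaves (nodes with no children): A, C, E, F, G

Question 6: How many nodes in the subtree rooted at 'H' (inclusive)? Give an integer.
Answer: 3

Derivation:
Subtree rooted at H contains: C, F, H
Count = 3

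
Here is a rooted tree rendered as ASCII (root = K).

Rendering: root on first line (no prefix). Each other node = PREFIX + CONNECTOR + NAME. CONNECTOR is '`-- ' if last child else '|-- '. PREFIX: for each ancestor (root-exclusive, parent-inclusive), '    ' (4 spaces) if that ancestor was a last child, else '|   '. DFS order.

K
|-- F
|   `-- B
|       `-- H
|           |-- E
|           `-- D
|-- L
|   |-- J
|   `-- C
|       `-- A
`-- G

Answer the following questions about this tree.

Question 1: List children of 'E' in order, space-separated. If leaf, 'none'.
Node E's children (from adjacency): (leaf)

Answer: none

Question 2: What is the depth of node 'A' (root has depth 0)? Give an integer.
Path from root to A: K -> L -> C -> A
Depth = number of edges = 3

Answer: 3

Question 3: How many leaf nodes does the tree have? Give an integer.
Answer: 5

Derivation:
Leaves (nodes with no children): A, D, E, G, J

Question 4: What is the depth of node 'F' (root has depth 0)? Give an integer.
Path from root to F: K -> F
Depth = number of edges = 1

Answer: 1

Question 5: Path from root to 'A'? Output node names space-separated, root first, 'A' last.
Answer: K L C A

Derivation:
Walk down from root: K -> L -> C -> A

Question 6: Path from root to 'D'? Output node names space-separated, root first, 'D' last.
Walk down from root: K -> F -> B -> H -> D

Answer: K F B H D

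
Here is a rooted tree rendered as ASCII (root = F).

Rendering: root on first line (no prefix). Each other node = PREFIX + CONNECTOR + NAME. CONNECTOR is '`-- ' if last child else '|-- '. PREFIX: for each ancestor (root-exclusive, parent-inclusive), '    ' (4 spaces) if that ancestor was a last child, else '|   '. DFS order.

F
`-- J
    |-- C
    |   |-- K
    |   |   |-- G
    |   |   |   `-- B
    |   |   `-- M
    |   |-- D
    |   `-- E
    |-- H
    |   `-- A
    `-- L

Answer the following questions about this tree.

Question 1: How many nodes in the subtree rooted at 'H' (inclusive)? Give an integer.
Subtree rooted at H contains: A, H
Count = 2

Answer: 2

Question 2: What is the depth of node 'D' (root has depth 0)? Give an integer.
Path from root to D: F -> J -> C -> D
Depth = number of edges = 3

Answer: 3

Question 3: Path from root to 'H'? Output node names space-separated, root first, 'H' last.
Walk down from root: F -> J -> H

Answer: F J H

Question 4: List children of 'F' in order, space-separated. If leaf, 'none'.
Node F's children (from adjacency): J

Answer: J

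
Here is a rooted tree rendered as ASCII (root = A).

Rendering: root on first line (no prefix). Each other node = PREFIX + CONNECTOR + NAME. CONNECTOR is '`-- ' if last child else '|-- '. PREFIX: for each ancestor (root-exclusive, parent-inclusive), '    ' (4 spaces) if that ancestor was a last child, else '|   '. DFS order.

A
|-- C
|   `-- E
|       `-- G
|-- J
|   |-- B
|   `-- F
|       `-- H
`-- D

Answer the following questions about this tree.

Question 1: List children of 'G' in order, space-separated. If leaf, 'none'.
Node G's children (from adjacency): (leaf)

Answer: none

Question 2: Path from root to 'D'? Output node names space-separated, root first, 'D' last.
Answer: A D

Derivation:
Walk down from root: A -> D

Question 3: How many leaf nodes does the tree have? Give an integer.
Answer: 4

Derivation:
Leaves (nodes with no children): B, D, G, H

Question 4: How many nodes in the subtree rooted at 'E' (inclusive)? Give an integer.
Answer: 2

Derivation:
Subtree rooted at E contains: E, G
Count = 2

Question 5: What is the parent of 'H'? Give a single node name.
Answer: F

Derivation:
Scan adjacency: H appears as child of F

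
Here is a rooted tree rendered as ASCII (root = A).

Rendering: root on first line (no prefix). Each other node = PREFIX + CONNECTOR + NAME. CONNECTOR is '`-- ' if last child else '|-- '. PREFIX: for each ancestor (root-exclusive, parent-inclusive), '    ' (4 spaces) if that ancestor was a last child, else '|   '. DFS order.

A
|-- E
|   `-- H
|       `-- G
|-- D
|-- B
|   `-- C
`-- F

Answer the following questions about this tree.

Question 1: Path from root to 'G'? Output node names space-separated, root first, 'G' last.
Walk down from root: A -> E -> H -> G

Answer: A E H G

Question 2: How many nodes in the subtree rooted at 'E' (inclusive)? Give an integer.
Subtree rooted at E contains: E, G, H
Count = 3

Answer: 3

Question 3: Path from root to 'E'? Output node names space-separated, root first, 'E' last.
Walk down from root: A -> E

Answer: A E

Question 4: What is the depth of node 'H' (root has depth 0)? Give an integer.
Answer: 2

Derivation:
Path from root to H: A -> E -> H
Depth = number of edges = 2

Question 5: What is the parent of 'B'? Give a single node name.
Scan adjacency: B appears as child of A

Answer: A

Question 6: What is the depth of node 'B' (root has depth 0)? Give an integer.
Path from root to B: A -> B
Depth = number of edges = 1

Answer: 1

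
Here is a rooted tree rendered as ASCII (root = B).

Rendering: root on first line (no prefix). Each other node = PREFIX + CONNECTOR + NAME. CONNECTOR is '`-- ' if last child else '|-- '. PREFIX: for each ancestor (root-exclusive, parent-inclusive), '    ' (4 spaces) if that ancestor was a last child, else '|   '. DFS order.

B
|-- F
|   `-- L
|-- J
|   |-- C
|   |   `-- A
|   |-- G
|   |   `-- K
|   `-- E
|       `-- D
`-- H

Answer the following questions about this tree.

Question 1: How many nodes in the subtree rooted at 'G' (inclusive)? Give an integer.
Subtree rooted at G contains: G, K
Count = 2

Answer: 2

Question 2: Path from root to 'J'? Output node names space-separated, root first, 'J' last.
Walk down from root: B -> J

Answer: B J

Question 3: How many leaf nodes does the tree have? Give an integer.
Leaves (nodes with no children): A, D, H, K, L

Answer: 5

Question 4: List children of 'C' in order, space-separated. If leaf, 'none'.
Node C's children (from adjacency): A

Answer: A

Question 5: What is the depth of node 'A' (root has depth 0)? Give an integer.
Answer: 3

Derivation:
Path from root to A: B -> J -> C -> A
Depth = number of edges = 3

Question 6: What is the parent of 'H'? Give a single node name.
Scan adjacency: H appears as child of B

Answer: B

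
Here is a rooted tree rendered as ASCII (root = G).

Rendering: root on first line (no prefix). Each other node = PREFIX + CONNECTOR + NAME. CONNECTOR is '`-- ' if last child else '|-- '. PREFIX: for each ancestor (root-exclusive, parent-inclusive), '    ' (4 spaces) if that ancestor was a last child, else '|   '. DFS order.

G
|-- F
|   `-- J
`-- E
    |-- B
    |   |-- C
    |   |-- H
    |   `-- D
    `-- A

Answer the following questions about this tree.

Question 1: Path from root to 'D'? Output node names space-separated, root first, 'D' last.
Walk down from root: G -> E -> B -> D

Answer: G E B D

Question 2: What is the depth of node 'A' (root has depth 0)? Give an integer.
Answer: 2

Derivation:
Path from root to A: G -> E -> A
Depth = number of edges = 2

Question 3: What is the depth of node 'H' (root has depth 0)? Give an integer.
Path from root to H: G -> E -> B -> H
Depth = number of edges = 3

Answer: 3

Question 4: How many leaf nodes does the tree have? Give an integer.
Answer: 5

Derivation:
Leaves (nodes with no children): A, C, D, H, J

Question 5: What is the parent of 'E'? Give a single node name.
Answer: G

Derivation:
Scan adjacency: E appears as child of G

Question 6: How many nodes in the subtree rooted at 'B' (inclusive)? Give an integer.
Answer: 4

Derivation:
Subtree rooted at B contains: B, C, D, H
Count = 4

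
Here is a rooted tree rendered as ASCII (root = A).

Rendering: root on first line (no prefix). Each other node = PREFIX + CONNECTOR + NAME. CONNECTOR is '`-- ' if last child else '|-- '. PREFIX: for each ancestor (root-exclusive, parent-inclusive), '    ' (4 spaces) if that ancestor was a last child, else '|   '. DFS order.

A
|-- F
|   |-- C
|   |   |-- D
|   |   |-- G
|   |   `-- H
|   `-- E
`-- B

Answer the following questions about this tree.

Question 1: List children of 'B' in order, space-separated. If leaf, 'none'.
Node B's children (from adjacency): (leaf)

Answer: none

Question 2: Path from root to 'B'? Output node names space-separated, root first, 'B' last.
Answer: A B

Derivation:
Walk down from root: A -> B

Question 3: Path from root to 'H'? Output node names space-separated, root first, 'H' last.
Walk down from root: A -> F -> C -> H

Answer: A F C H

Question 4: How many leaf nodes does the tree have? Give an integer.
Answer: 5

Derivation:
Leaves (nodes with no children): B, D, E, G, H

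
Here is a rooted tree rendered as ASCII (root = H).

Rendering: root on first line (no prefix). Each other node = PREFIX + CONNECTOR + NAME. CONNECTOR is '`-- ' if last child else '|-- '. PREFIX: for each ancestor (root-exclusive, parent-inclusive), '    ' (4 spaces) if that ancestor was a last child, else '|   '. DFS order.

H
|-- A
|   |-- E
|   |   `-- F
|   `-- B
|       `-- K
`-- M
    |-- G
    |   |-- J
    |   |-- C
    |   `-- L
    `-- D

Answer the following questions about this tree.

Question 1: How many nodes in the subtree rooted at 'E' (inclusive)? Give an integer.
Answer: 2

Derivation:
Subtree rooted at E contains: E, F
Count = 2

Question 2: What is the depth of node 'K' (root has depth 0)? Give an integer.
Answer: 3

Derivation:
Path from root to K: H -> A -> B -> K
Depth = number of edges = 3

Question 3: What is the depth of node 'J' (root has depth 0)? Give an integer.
Path from root to J: H -> M -> G -> J
Depth = number of edges = 3

Answer: 3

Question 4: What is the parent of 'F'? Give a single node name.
Answer: E

Derivation:
Scan adjacency: F appears as child of E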